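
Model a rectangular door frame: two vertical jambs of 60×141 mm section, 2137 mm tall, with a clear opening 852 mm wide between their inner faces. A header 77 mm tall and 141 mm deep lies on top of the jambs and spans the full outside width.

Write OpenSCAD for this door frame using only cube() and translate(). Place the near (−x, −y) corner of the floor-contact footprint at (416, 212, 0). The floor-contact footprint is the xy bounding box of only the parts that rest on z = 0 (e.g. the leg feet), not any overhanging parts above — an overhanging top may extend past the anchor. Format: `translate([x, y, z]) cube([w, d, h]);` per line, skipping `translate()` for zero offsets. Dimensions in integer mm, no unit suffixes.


translate([416, 212, 0]) cube([60, 141, 2137]);
translate([1328, 212, 0]) cube([60, 141, 2137]);
translate([416, 212, 2137]) cube([972, 141, 77]);


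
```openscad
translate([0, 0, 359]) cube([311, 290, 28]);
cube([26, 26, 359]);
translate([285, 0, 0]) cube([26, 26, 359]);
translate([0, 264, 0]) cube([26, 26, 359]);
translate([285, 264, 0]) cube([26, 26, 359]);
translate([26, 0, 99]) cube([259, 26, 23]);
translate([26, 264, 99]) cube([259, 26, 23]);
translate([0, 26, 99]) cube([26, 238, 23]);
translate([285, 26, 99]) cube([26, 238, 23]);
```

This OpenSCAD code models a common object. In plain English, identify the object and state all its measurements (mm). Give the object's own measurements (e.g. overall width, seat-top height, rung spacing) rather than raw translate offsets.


A four-legged stool. The seat is a 311×290×28 mm slab whose top surface is at z = 387 mm; four square legs, each 26×26 mm in cross-section, run from the floor (z = 0) to the underside of the seat, each flush with a corner of the seat. Four stretchers, 26 mm wide and 23 mm tall, connect adjacent legs with their undersides at z = 99 mm, each running between the inner faces of the legs it joins and aligned with the legs' outer faces on the other axis.


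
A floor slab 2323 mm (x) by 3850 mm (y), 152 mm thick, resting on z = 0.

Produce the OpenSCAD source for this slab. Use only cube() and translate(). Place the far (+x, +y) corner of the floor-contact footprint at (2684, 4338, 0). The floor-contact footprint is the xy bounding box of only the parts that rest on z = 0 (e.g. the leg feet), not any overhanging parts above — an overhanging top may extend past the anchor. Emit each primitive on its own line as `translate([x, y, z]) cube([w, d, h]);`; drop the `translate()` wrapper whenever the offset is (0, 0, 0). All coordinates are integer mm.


translate([361, 488, 0]) cube([2323, 3850, 152]);


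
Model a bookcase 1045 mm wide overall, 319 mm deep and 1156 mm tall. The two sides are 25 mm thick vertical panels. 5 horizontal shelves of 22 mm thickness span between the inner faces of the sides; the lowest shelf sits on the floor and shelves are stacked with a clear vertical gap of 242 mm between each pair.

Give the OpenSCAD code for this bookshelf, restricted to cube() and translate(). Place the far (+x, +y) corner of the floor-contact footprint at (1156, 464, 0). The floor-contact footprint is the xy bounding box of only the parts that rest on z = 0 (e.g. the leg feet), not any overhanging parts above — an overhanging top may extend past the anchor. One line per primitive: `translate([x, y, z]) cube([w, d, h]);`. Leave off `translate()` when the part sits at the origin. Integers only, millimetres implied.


translate([111, 145, 0]) cube([25, 319, 1156]);
translate([1131, 145, 0]) cube([25, 319, 1156]);
translate([136, 145, 0]) cube([995, 319, 22]);
translate([136, 145, 264]) cube([995, 319, 22]);
translate([136, 145, 528]) cube([995, 319, 22]);
translate([136, 145, 792]) cube([995, 319, 22]);
translate([136, 145, 1056]) cube([995, 319, 22]);


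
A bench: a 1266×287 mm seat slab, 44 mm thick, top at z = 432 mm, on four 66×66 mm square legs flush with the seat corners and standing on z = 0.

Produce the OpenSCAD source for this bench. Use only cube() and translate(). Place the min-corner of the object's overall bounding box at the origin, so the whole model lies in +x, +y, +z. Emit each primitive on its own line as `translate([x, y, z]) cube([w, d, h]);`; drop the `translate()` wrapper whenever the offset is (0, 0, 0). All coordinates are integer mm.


translate([0, 0, 388]) cube([1266, 287, 44]);
cube([66, 66, 388]);
translate([0, 221, 0]) cube([66, 66, 388]);
translate([1200, 0, 0]) cube([66, 66, 388]);
translate([1200, 221, 0]) cube([66, 66, 388]);


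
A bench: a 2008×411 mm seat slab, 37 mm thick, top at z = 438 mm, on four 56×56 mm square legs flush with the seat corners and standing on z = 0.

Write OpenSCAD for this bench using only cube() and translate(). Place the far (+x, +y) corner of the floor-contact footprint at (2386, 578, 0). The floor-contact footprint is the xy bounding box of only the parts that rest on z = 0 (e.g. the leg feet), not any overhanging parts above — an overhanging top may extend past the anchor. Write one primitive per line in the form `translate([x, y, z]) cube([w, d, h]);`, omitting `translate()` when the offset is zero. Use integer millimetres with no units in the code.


translate([378, 167, 401]) cube([2008, 411, 37]);
translate([378, 167, 0]) cube([56, 56, 401]);
translate([378, 522, 0]) cube([56, 56, 401]);
translate([2330, 167, 0]) cube([56, 56, 401]);
translate([2330, 522, 0]) cube([56, 56, 401]);


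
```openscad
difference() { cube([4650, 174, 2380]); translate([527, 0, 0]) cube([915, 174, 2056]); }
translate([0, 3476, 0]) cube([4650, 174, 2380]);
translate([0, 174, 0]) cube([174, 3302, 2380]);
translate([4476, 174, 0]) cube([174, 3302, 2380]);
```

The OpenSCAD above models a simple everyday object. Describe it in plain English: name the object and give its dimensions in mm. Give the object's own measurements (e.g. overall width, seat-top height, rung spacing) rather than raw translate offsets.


A single room: four walls, each 2380 mm tall and 174 mm thick, enclosing an outside footprint 4650×3650 mm (x × y), no floor or roof. The front and back walls (−y and +y sides) run the full x-width; the side walls fit between their inner faces. A door opening 915 mm wide and 2056 mm tall is cut through the front wall from the floor up, its −x edge 527 mm from the wall's −x end.


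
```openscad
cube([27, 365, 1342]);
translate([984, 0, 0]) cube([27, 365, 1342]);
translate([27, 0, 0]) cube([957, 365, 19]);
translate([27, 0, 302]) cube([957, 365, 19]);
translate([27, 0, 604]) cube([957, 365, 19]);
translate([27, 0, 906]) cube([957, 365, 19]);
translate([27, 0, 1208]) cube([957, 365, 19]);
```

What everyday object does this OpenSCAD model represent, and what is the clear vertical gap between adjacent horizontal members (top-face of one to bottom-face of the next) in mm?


A bookshelf. The clear shelf gap is 283 mm.

Two tall side panels with 5 horizontal boards between them — a bookshelf. The first two shelf undersides are at z = 0 and z = 302; with shelf thickness 19, the clear gap is 302 − 0 − 19 = 283 mm.


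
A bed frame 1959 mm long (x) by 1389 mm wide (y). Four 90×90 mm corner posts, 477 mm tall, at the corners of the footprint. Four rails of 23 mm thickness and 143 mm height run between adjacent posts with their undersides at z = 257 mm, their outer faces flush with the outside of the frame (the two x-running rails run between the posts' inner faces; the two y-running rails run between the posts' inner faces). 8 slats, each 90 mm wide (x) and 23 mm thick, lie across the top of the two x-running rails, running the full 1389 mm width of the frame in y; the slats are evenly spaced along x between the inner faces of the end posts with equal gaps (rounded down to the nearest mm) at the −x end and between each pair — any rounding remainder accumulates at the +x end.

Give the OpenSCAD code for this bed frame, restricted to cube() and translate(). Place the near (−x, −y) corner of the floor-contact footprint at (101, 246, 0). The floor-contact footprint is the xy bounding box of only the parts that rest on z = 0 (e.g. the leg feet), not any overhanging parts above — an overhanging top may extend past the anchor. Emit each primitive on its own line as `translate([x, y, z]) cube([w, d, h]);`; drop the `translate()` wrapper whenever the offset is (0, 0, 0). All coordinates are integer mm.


translate([101, 246, 0]) cube([90, 90, 477]);
translate([101, 1545, 0]) cube([90, 90, 477]);
translate([1970, 246, 0]) cube([90, 90, 477]);
translate([1970, 1545, 0]) cube([90, 90, 477]);
translate([191, 246, 257]) cube([1779, 23, 143]);
translate([191, 1612, 257]) cube([1779, 23, 143]);
translate([101, 336, 257]) cube([23, 1209, 143]);
translate([2037, 336, 257]) cube([23, 1209, 143]);
translate([308, 246, 400]) cube([90, 1389, 23]);
translate([515, 246, 400]) cube([90, 1389, 23]);
translate([722, 246, 400]) cube([90, 1389, 23]);
translate([929, 246, 400]) cube([90, 1389, 23]);
translate([1136, 246, 400]) cube([90, 1389, 23]);
translate([1343, 246, 400]) cube([90, 1389, 23]);
translate([1550, 246, 400]) cube([90, 1389, 23]);
translate([1757, 246, 400]) cube([90, 1389, 23]);


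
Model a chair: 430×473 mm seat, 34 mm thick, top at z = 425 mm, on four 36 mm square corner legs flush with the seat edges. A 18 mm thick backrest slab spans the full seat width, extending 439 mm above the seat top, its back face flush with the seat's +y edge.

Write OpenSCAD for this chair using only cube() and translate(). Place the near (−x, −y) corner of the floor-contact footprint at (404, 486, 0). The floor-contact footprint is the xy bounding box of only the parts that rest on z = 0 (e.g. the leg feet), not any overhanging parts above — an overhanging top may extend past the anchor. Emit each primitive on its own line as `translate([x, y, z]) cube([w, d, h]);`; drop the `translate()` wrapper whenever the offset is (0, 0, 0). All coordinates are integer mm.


// leg_h = 425 - 34 = 391
translate([404, 486, 391]) cube([430, 473, 34]);
translate([404, 486, 0]) cube([36, 36, 391]);
translate([798, 486, 0]) cube([36, 36, 391]);
translate([404, 923, 0]) cube([36, 36, 391]);
translate([798, 923, 0]) cube([36, 36, 391]);
translate([404, 941, 425]) cube([430, 18, 439]);


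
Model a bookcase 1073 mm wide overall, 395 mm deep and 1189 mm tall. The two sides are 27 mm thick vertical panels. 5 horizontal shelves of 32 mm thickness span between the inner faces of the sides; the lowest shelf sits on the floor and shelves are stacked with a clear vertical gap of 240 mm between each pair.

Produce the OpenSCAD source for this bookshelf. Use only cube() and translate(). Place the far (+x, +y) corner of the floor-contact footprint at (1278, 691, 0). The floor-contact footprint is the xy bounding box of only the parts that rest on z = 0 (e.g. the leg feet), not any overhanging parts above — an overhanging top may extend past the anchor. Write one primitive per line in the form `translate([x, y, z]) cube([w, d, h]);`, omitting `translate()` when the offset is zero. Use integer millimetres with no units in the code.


translate([205, 296, 0]) cube([27, 395, 1189]);
translate([1251, 296, 0]) cube([27, 395, 1189]);
translate([232, 296, 0]) cube([1019, 395, 32]);
translate([232, 296, 272]) cube([1019, 395, 32]);
translate([232, 296, 544]) cube([1019, 395, 32]);
translate([232, 296, 816]) cube([1019, 395, 32]);
translate([232, 296, 1088]) cube([1019, 395, 32]);


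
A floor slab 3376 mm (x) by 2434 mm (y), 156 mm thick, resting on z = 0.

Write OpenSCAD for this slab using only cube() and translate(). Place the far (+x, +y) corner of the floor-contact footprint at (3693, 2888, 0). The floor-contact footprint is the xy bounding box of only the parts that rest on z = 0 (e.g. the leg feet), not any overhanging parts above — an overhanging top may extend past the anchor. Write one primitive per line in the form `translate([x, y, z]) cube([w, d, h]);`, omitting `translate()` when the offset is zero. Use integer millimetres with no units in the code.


translate([317, 454, 0]) cube([3376, 2434, 156]);


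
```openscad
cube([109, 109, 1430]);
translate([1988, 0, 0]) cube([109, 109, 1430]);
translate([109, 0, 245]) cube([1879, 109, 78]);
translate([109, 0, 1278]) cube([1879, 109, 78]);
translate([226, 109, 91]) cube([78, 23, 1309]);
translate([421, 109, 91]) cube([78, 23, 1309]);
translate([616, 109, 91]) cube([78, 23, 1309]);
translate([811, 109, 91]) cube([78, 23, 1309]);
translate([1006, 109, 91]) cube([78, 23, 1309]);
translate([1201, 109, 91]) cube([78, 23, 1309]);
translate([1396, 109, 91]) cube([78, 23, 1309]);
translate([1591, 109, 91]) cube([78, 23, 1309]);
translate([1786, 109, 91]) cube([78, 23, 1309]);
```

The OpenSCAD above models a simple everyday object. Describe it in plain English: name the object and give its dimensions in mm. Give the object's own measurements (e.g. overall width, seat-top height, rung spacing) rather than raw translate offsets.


A fence section. Two 109×109 mm posts, 1430 mm tall, stand on the floor with a clear span of 1879 mm between their inner faces. Two horizontal rails of 109×78 mm section span the gap between the posts with their undersides at z = 245 mm and z = 1278 mm, flush with the posts' −y face. 9 pickets, each 78 mm wide, 23 mm thick and 1309 mm tall, are fixed to the +y face of the rails with their bottoms at z = 91 mm, spaced across the span with a 117 mm gap after the −x post and between neighbouring pickets, with 124 mm left before the +x post.


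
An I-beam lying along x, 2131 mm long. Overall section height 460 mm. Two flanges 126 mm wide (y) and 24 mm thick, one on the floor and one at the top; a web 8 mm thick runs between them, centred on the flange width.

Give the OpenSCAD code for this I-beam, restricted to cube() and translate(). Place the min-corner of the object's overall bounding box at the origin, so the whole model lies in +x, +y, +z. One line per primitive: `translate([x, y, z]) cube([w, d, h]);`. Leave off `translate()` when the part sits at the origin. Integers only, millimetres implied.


cube([2131, 126, 24]);
translate([0, 59, 24]) cube([2131, 8, 412]);
translate([0, 0, 436]) cube([2131, 126, 24]);


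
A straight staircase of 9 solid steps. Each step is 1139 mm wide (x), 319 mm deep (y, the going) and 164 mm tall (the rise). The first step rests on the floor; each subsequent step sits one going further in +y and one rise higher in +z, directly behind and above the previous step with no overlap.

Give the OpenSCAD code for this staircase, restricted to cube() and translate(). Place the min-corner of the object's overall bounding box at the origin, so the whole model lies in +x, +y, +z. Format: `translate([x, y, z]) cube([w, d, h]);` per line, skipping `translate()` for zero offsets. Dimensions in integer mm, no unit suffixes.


cube([1139, 319, 164]);
translate([0, 319, 164]) cube([1139, 319, 164]);
translate([0, 638, 328]) cube([1139, 319, 164]);
translate([0, 957, 492]) cube([1139, 319, 164]);
translate([0, 1276, 656]) cube([1139, 319, 164]);
translate([0, 1595, 820]) cube([1139, 319, 164]);
translate([0, 1914, 984]) cube([1139, 319, 164]);
translate([0, 2233, 1148]) cube([1139, 319, 164]);
translate([0, 2552, 1312]) cube([1139, 319, 164]);


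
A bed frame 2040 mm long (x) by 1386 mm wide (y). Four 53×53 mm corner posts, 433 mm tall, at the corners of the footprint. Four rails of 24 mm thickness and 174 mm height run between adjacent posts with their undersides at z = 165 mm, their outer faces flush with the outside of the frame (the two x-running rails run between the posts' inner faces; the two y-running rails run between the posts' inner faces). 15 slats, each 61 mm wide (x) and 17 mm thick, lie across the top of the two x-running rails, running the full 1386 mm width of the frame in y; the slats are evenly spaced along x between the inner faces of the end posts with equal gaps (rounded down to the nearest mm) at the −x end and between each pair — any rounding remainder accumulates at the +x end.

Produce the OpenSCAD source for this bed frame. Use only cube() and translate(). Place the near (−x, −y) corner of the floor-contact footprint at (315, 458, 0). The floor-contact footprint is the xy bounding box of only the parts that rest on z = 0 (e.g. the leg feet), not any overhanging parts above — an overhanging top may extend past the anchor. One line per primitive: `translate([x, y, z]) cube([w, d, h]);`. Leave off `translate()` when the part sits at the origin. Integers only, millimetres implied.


translate([315, 458, 0]) cube([53, 53, 433]);
translate([315, 1791, 0]) cube([53, 53, 433]);
translate([2302, 458, 0]) cube([53, 53, 433]);
translate([2302, 1791, 0]) cube([53, 53, 433]);
translate([368, 458, 165]) cube([1934, 24, 174]);
translate([368, 1820, 165]) cube([1934, 24, 174]);
translate([315, 511, 165]) cube([24, 1280, 174]);
translate([2331, 511, 165]) cube([24, 1280, 174]);
translate([431, 458, 339]) cube([61, 1386, 17]);
translate([555, 458, 339]) cube([61, 1386, 17]);
translate([679, 458, 339]) cube([61, 1386, 17]);
translate([803, 458, 339]) cube([61, 1386, 17]);
translate([927, 458, 339]) cube([61, 1386, 17]);
translate([1051, 458, 339]) cube([61, 1386, 17]);
translate([1175, 458, 339]) cube([61, 1386, 17]);
translate([1299, 458, 339]) cube([61, 1386, 17]);
translate([1423, 458, 339]) cube([61, 1386, 17]);
translate([1547, 458, 339]) cube([61, 1386, 17]);
translate([1671, 458, 339]) cube([61, 1386, 17]);
translate([1795, 458, 339]) cube([61, 1386, 17]);
translate([1919, 458, 339]) cube([61, 1386, 17]);
translate([2043, 458, 339]) cube([61, 1386, 17]);
translate([2167, 458, 339]) cube([61, 1386, 17]);


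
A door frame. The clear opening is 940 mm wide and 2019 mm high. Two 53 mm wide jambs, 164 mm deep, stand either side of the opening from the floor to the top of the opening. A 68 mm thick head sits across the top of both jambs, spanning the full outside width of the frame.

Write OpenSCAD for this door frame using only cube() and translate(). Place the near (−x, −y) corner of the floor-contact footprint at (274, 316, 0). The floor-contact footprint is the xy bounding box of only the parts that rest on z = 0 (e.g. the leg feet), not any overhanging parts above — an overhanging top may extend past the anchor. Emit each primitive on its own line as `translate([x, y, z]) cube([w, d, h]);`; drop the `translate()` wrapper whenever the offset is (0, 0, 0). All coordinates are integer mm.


translate([274, 316, 0]) cube([53, 164, 2019]);
translate([1267, 316, 0]) cube([53, 164, 2019]);
translate([274, 316, 2019]) cube([1046, 164, 68]);


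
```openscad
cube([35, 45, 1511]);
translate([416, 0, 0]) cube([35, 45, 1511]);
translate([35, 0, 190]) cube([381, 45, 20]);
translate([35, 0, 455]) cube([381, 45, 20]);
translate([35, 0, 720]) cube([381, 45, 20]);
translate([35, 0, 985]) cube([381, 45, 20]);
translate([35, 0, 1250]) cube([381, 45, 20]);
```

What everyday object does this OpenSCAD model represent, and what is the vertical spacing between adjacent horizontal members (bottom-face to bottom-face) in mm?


A ladder. The rung spacing is 265 mm.

Two tall 35×45 posts with 5 short bars between them — a ladder. Adjacent rungs sit at z = 190 and z = 455, so the spacing is 455 − 190 = 265 mm.


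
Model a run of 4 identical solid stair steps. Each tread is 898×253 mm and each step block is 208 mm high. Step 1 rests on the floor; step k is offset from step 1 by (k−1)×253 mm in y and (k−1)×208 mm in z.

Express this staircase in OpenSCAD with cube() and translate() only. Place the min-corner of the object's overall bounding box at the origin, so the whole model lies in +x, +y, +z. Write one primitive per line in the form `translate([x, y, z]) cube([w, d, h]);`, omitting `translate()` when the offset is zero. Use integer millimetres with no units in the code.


cube([898, 253, 208]);
translate([0, 253, 208]) cube([898, 253, 208]);
translate([0, 506, 416]) cube([898, 253, 208]);
translate([0, 759, 624]) cube([898, 253, 208]);


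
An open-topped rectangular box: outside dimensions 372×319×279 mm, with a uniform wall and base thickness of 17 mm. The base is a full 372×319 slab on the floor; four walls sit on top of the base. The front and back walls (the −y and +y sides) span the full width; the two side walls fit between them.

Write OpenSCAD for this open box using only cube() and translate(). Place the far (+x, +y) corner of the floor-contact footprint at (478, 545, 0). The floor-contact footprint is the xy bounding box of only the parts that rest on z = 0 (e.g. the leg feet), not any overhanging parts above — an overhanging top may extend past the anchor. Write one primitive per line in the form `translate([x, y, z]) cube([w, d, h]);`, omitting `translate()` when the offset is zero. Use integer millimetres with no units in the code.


translate([106, 226, 0]) cube([372, 319, 17]);
translate([106, 226, 17]) cube([372, 17, 262]);
translate([106, 528, 17]) cube([372, 17, 262]);
translate([106, 243, 17]) cube([17, 285, 262]);
translate([461, 243, 17]) cube([17, 285, 262]);


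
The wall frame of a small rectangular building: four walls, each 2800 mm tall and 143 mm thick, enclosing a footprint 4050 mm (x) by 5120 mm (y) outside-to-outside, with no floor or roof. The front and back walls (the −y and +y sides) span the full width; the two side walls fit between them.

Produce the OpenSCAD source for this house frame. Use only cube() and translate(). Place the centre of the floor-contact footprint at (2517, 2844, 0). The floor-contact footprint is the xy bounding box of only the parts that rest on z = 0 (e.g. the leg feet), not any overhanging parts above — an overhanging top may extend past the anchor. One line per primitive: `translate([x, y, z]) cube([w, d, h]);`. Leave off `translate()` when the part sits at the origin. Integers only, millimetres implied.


translate([492, 284, 0]) cube([4050, 143, 2800]);
translate([492, 5261, 0]) cube([4050, 143, 2800]);
translate([492, 427, 0]) cube([143, 4834, 2800]);
translate([4399, 427, 0]) cube([143, 4834, 2800]);


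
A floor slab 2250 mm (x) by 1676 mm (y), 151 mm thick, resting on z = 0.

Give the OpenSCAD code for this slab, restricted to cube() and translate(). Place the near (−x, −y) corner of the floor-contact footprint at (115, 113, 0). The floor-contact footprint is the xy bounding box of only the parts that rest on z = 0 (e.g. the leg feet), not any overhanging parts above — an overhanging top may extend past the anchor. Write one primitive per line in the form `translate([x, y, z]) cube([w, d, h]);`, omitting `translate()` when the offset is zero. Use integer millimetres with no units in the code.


translate([115, 113, 0]) cube([2250, 1676, 151]);


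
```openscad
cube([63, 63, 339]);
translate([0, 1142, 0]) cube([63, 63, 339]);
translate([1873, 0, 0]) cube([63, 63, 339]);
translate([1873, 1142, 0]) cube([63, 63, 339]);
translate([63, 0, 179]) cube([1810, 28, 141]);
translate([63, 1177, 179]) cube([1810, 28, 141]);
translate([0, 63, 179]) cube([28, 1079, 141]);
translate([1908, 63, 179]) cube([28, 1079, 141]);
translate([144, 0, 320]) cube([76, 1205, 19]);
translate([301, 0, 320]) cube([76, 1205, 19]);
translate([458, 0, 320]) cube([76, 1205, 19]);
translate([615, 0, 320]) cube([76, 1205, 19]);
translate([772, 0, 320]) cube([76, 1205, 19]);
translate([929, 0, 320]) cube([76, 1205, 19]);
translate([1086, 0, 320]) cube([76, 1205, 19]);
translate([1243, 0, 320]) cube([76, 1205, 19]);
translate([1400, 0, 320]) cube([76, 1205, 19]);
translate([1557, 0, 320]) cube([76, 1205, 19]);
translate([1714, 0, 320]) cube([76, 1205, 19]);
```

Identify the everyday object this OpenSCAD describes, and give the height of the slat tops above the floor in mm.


A bed frame. The slat-top height is 339 mm.

Four posts, four rails, and a row of slats — a bed frame. Slats sit on the rails at z = 179 + 141 = 320; with slat thickness 19, the top is 339 mm.


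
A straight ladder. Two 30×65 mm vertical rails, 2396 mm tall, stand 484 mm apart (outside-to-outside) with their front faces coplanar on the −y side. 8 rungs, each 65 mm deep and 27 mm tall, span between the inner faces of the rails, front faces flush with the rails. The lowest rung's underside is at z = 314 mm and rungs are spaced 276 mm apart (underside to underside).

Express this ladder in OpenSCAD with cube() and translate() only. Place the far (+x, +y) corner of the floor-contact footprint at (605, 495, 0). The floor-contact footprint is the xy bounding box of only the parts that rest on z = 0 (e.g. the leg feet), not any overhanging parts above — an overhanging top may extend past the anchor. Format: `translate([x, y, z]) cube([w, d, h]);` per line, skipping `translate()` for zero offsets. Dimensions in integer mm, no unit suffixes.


translate([121, 430, 0]) cube([30, 65, 2396]);
translate([575, 430, 0]) cube([30, 65, 2396]);
translate([151, 430, 314]) cube([424, 65, 27]);
translate([151, 430, 590]) cube([424, 65, 27]);
translate([151, 430, 866]) cube([424, 65, 27]);
translate([151, 430, 1142]) cube([424, 65, 27]);
translate([151, 430, 1418]) cube([424, 65, 27]);
translate([151, 430, 1694]) cube([424, 65, 27]);
translate([151, 430, 1970]) cube([424, 65, 27]);
translate([151, 430, 2246]) cube([424, 65, 27]);


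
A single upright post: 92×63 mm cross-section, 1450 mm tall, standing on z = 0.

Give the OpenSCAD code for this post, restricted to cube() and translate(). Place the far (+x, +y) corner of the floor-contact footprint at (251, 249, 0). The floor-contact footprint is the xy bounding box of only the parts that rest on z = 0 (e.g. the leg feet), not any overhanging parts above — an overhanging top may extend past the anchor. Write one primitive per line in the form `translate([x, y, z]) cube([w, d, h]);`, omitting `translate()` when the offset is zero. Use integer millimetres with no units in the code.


translate([159, 186, 0]) cube([92, 63, 1450]);


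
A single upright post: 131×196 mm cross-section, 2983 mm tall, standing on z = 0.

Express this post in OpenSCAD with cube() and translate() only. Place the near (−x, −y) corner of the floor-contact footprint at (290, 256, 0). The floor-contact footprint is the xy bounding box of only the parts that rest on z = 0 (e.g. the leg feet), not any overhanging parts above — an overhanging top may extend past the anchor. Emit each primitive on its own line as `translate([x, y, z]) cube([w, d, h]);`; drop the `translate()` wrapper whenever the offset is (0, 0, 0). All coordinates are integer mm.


translate([290, 256, 0]) cube([131, 196, 2983]);


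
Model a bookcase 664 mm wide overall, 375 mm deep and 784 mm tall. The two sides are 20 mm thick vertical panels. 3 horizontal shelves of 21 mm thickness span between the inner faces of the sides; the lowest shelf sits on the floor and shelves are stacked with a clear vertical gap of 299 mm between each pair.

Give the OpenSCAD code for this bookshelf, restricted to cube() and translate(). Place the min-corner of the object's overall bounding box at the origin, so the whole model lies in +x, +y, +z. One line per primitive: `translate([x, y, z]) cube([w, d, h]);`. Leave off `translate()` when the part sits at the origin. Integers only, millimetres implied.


cube([20, 375, 784]);
translate([644, 0, 0]) cube([20, 375, 784]);
translate([20, 0, 0]) cube([624, 375, 21]);
translate([20, 0, 320]) cube([624, 375, 21]);
translate([20, 0, 640]) cube([624, 375, 21]);


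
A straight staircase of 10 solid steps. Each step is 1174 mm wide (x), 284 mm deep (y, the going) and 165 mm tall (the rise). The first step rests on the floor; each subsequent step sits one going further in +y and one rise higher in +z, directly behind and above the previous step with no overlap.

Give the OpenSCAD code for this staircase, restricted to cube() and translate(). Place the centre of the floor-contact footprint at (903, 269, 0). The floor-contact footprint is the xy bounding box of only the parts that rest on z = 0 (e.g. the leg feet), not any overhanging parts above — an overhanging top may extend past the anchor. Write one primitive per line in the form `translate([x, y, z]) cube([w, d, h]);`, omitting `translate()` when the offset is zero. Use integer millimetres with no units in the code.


translate([316, 127, 0]) cube([1174, 284, 165]);
translate([316, 411, 165]) cube([1174, 284, 165]);
translate([316, 695, 330]) cube([1174, 284, 165]);
translate([316, 979, 495]) cube([1174, 284, 165]);
translate([316, 1263, 660]) cube([1174, 284, 165]);
translate([316, 1547, 825]) cube([1174, 284, 165]);
translate([316, 1831, 990]) cube([1174, 284, 165]);
translate([316, 2115, 1155]) cube([1174, 284, 165]);
translate([316, 2399, 1320]) cube([1174, 284, 165]);
translate([316, 2683, 1485]) cube([1174, 284, 165]);


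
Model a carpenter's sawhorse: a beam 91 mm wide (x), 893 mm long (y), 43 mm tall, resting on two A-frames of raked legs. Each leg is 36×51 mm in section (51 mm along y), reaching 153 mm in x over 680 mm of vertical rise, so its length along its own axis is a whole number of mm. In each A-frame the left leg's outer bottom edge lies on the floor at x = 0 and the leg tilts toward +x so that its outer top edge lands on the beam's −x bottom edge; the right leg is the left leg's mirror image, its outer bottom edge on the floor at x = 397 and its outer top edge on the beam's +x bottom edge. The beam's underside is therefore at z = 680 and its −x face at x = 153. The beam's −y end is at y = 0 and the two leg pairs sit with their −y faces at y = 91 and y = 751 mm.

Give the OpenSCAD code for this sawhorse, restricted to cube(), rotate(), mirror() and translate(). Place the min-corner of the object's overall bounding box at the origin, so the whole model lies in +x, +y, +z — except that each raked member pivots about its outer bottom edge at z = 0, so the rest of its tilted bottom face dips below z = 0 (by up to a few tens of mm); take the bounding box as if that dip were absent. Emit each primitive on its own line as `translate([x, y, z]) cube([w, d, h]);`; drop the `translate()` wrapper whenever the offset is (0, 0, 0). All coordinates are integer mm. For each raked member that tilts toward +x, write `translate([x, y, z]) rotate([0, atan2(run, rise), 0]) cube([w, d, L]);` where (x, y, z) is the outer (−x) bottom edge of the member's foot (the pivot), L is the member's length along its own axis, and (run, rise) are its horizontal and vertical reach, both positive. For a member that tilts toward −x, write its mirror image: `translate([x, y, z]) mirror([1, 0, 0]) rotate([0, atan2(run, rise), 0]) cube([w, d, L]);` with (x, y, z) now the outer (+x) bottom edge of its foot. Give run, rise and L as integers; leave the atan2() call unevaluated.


// leg length = √(153² + 680²) = 697
// right-leg outer foot x = 2·153 + 91 = 397
// beam min-corner = (153, 0, 680)
translate([153, 0, 680]) cube([91, 893, 43]);
translate([0, 91, 0]) rotate([0, atan2(153, 680), 0]) cube([36, 51, 697]);
translate([397, 91, 0]) mirror([1, 0, 0]) rotate([0, atan2(153, 680), 0]) cube([36, 51, 697]);
translate([0, 751, 0]) rotate([0, atan2(153, 680), 0]) cube([36, 51, 697]);
translate([397, 751, 0]) mirror([1, 0, 0]) rotate([0, atan2(153, 680), 0]) cube([36, 51, 697]);


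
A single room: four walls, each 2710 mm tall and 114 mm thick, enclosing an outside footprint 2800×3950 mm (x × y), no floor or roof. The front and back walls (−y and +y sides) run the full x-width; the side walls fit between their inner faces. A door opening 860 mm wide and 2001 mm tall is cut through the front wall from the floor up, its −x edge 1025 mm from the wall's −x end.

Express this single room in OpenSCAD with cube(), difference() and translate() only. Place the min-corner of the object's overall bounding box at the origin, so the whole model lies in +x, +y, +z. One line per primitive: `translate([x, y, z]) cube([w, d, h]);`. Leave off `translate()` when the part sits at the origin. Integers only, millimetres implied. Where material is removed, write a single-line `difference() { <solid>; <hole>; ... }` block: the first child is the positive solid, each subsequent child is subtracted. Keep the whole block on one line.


difference() { cube([2800, 114, 2710]); translate([1025, 0, 0]) cube([860, 114, 2001]); }
translate([0, 3836, 0]) cube([2800, 114, 2710]);
translate([0, 114, 0]) cube([114, 3722, 2710]);
translate([2686, 114, 0]) cube([114, 3722, 2710]);


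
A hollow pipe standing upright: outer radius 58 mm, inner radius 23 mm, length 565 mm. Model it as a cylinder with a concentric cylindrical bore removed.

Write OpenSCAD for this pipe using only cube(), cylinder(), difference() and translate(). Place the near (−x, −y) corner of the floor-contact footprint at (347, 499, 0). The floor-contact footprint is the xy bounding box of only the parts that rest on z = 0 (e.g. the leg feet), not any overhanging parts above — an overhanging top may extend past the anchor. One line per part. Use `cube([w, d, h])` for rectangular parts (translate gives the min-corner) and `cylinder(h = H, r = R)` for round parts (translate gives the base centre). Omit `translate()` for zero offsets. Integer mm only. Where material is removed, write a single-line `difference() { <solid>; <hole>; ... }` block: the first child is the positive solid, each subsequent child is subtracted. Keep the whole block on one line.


difference() { translate([405, 557, 0]) cylinder(h = 565, r = 58); translate([405, 557, 0]) cylinder(h = 565, r = 23); }


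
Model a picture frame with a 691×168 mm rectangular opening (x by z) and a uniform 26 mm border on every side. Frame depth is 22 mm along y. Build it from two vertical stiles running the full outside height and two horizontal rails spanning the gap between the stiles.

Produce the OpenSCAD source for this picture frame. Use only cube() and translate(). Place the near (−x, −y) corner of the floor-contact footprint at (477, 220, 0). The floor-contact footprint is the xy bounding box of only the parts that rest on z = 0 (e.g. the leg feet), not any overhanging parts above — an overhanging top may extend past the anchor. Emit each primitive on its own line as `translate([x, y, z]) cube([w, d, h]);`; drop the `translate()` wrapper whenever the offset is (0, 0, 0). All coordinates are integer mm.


translate([477, 220, 0]) cube([26, 22, 220]);
translate([1194, 220, 0]) cube([26, 22, 220]);
translate([503, 220, 0]) cube([691, 22, 26]);
translate([503, 220, 194]) cube([691, 22, 26]);


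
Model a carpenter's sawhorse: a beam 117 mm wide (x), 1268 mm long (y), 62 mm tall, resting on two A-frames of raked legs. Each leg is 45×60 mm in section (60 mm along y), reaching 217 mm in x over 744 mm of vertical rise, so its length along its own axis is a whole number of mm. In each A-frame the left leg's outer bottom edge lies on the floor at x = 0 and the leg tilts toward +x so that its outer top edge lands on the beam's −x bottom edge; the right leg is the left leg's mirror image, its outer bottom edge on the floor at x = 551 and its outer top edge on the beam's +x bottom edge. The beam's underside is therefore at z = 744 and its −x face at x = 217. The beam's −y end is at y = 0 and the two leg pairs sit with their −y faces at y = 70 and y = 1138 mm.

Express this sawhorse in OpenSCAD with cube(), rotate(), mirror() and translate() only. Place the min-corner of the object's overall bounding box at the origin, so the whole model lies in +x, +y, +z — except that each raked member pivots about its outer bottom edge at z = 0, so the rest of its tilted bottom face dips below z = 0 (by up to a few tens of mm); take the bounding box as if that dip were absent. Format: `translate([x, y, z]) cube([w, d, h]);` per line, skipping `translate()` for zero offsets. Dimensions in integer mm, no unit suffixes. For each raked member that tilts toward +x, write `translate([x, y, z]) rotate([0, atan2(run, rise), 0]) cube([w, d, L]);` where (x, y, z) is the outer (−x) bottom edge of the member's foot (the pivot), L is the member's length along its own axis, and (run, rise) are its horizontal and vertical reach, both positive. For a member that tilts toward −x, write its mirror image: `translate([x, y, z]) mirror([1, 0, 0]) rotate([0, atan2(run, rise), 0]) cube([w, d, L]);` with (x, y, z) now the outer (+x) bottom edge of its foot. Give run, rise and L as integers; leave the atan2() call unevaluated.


// leg length = √(217² + 744²) = 775
// right-leg outer foot x = 2·217 + 117 = 551
// beam min-corner = (217, 0, 744)
translate([217, 0, 744]) cube([117, 1268, 62]);
translate([0, 70, 0]) rotate([0, atan2(217, 744), 0]) cube([45, 60, 775]);
translate([551, 70, 0]) mirror([1, 0, 0]) rotate([0, atan2(217, 744), 0]) cube([45, 60, 775]);
translate([0, 1138, 0]) rotate([0, atan2(217, 744), 0]) cube([45, 60, 775]);
translate([551, 1138, 0]) mirror([1, 0, 0]) rotate([0, atan2(217, 744), 0]) cube([45, 60, 775]);


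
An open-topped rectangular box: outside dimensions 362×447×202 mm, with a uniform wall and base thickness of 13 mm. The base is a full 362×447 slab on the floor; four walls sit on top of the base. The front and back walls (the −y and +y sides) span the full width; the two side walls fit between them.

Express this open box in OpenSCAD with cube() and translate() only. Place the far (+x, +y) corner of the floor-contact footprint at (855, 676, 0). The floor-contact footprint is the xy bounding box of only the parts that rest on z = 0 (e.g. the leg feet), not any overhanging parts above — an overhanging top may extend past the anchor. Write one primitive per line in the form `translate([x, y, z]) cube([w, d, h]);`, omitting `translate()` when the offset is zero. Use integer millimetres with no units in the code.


translate([493, 229, 0]) cube([362, 447, 13]);
translate([493, 229, 13]) cube([362, 13, 189]);
translate([493, 663, 13]) cube([362, 13, 189]);
translate([493, 242, 13]) cube([13, 421, 189]);
translate([842, 242, 13]) cube([13, 421, 189]);


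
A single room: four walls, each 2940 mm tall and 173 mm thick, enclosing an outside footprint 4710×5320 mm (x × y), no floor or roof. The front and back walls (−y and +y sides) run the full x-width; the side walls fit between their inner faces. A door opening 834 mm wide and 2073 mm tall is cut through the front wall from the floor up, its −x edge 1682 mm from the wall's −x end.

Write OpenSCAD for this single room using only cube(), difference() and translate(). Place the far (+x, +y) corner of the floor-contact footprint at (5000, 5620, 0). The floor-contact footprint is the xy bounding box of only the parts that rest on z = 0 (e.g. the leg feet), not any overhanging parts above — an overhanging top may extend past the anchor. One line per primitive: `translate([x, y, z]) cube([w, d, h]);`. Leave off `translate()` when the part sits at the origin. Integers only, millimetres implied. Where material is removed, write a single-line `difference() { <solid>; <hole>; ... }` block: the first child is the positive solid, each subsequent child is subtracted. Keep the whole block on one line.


difference() { translate([290, 300, 0]) cube([4710, 173, 2940]); translate([1972, 300, 0]) cube([834, 173, 2073]); }
translate([290, 5447, 0]) cube([4710, 173, 2940]);
translate([290, 473, 0]) cube([173, 4974, 2940]);
translate([4827, 473, 0]) cube([173, 4974, 2940]);


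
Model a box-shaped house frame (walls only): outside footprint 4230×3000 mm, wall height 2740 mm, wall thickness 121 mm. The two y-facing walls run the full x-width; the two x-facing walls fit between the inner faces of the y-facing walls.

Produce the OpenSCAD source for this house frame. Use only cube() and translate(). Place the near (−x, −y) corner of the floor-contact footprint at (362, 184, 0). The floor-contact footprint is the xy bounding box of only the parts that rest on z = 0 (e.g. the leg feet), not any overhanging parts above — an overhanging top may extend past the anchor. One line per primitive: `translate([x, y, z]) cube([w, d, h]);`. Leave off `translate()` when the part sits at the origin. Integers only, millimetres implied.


translate([362, 184, 0]) cube([4230, 121, 2740]);
translate([362, 3063, 0]) cube([4230, 121, 2740]);
translate([362, 305, 0]) cube([121, 2758, 2740]);
translate([4471, 305, 0]) cube([121, 2758, 2740]);
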